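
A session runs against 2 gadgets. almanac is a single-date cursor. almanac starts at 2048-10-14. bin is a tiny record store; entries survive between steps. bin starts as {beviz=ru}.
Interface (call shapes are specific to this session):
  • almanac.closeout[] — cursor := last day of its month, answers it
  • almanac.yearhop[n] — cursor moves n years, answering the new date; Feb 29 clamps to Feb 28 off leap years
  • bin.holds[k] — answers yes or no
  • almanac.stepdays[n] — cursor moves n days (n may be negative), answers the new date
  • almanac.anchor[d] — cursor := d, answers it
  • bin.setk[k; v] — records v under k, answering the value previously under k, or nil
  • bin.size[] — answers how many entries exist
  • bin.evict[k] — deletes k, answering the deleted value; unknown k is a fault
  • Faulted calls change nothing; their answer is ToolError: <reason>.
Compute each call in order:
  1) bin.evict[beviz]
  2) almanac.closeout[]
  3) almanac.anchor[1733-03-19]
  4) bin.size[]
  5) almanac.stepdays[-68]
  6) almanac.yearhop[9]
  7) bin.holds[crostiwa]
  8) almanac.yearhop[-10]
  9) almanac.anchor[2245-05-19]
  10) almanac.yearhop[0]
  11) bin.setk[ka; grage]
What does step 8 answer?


==> bin.evict(k→beviz)
<== ru
==> almanac.closeout()
<== 2048-10-31
==> almanac.anchor(d→1733-03-19)
<== 1733-03-19
==> bin.size()
<== 0
==> almanac.stepdays(n→-68)
<== 1733-01-10
==> almanac.yearhop(n→9)
<== 1742-01-10
==> bin.holds(k→crostiwa)
<== no
==> almanac.yearhop(n→-10)
<== 1732-01-10
==> almanac.anchor(d→2245-05-19)
<== 2245-05-19
==> almanac.yearhop(n→0)
<== 2245-05-19
==> bin.setk(k→ka, v→grage)
<== nil

Answer: 1732-01-10


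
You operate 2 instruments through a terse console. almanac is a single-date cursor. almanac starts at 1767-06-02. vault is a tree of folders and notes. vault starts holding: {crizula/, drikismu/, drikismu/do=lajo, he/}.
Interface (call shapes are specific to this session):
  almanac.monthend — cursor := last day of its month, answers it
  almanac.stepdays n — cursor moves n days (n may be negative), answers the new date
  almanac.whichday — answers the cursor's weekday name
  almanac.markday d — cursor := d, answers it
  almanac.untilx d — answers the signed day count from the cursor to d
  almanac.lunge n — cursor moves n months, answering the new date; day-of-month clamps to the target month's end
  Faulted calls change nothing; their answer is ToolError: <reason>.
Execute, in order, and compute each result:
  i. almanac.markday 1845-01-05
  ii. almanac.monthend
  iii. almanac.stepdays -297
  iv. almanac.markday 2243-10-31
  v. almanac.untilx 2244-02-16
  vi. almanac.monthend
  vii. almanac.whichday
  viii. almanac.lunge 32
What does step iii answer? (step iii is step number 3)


I invoke markday using d='1845-01-05', and see 1845-01-05.
I try monthend(): 1845-01-31.
I try stepdays using n='-297', and see 1844-04-09.
I invoke markday using d='2243-10-31', — result: 2243-10-31.
I use untilx using d='2244-02-16', yielding 108.
I try monthend, which returns 2243-10-31.
I use whichday, which returns Tuesday.
I run lunge using n='32', giving 2246-06-30.

Answer: 1844-04-09


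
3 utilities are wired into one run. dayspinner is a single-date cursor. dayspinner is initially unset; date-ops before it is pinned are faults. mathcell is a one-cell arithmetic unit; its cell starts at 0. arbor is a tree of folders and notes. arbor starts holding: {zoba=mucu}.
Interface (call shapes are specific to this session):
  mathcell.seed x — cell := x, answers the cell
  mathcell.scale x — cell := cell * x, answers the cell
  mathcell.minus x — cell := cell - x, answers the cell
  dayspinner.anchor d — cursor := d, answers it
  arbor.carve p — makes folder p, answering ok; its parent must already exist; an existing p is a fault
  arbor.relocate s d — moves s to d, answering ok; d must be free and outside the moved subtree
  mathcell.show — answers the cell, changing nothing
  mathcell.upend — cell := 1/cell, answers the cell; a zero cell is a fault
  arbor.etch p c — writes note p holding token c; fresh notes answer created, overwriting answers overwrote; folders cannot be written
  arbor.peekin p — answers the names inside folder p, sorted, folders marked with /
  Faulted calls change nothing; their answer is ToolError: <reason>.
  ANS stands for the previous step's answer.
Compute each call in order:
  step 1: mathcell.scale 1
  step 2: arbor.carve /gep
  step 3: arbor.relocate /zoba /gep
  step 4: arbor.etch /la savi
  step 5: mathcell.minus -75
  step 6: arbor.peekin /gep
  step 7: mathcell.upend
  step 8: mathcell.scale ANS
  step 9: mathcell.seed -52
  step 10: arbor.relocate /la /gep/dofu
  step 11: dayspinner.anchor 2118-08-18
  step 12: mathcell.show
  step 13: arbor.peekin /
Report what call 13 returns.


Answer: [gep/, zoba]

Derivation:
>>> mathcell.scale x=1
:: 0
>>> arbor.carve p=/gep
:: ok
>>> arbor.relocate s=/zoba d=/gep
:: ToolError: exists
>>> arbor.etch p=/la c=savi
:: created
>>> mathcell.minus x=-75
:: 75
>>> arbor.peekin p=/gep
:: []
>>> mathcell.upend
:: 1/75
>>> mathcell.scale x=ANS
:: 1/5625
>>> mathcell.seed x=-52
:: -52
>>> arbor.relocate s=/la d=/gep/dofu
:: ok
>>> dayspinner.anchor d=2118-08-18
:: 2118-08-18
>>> mathcell.show
:: -52
>>> arbor.peekin p=/
:: [gep/, zoba]


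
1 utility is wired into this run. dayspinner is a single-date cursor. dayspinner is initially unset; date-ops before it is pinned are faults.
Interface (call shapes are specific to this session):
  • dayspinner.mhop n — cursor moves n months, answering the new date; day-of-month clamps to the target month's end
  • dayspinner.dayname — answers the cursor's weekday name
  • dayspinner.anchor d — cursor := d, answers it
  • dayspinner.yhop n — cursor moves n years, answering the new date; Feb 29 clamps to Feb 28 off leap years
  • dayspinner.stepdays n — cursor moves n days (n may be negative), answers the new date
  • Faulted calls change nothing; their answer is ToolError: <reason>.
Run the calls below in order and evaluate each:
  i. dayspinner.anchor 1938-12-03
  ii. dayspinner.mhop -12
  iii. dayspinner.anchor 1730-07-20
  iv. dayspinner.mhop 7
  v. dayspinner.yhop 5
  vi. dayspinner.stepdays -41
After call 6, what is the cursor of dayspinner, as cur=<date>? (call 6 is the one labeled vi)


I run dayspinner.anchor with d: 1938-12-03, yielding 1938-12-03.
I call dayspinner.mhop with n: -12: 1937-12-03.
I try dayspinner.anchor with d: 1730-07-20, yielding 1730-07-20.
Using dayspinner.mhop with n: 7: 1731-02-20.
I try dayspinner.yhop with n: 5, which returns 1736-02-20.
Now I run dayspinner.stepdays with n: -41, → 1736-01-10.

Answer: cur=1736-01-10


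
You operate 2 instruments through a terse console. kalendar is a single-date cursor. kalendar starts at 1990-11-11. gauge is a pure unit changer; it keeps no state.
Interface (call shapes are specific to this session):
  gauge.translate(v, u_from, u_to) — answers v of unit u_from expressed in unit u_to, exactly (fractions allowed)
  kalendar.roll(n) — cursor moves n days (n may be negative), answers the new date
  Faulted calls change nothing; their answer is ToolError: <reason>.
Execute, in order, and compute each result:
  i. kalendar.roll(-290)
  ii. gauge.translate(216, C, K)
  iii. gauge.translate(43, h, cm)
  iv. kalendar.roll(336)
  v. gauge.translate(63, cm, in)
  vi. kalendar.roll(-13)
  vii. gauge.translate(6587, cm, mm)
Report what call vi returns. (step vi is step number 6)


Answer: 1990-12-14

Derivation:
Do: kalendar.roll[n→-290]
See: 1990-01-25
Do: gauge.translate[v→216; u_from→C; u_to→K]
See: 9783/20
Do: gauge.translate[v→43; u_from→h; u_to→cm]
See: ToolError: incompatible units
Do: kalendar.roll[n→336]
See: 1990-12-27
Do: gauge.translate[v→63; u_from→cm; u_to→in]
See: 3150/127
Do: kalendar.roll[n→-13]
See: 1990-12-14
Do: gauge.translate[v→6587; u_from→cm; u_to→mm]
See: 65870


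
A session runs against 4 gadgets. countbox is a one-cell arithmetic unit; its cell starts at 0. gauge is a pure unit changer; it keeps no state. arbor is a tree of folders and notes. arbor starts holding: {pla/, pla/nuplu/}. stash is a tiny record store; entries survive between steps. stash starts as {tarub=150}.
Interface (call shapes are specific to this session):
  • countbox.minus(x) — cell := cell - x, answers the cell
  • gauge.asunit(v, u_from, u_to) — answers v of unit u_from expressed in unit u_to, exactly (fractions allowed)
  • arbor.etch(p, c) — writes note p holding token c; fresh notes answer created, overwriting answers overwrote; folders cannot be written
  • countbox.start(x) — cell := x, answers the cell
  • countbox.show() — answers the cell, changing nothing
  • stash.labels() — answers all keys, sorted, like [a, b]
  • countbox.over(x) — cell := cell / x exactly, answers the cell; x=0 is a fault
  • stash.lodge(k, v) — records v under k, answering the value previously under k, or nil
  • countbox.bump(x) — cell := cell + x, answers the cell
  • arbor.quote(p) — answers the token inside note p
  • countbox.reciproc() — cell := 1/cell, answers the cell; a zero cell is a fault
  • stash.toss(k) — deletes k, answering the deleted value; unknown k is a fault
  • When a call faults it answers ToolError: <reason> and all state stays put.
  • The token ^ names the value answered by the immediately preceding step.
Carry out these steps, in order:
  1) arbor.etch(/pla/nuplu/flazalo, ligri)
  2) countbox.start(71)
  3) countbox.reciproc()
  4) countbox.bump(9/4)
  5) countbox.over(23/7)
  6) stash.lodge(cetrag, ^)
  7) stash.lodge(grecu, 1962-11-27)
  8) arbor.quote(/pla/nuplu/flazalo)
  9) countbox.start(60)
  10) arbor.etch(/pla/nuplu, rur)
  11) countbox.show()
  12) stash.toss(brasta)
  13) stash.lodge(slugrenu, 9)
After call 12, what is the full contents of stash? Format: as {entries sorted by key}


;; 1. arbor.etch(/pla/nuplu/flazalo, ligri) => created
;; 2. countbox.start(71) => 71
;; 3. countbox.reciproc() => 1/71
;; 4. countbox.bump(9/4) => 643/284
;; 5. countbox.over(23/7) => 4501/6532
;; 6. stash.lodge(cetrag, ^) => nil
;; 7. stash.lodge(grecu, 1962-11-27) => nil
;; 8. arbor.quote(/pla/nuplu/flazalo) => ligri
;; 9. countbox.start(60) => 60
;; 10. arbor.etch(/pla/nuplu, rur) => ToolError: is a directory
;; 11. countbox.show() => 60
;; 12. stash.toss(brasta) => ToolError: no such key brasta
;; 13. stash.lodge(slugrenu, 9) => nil

Answer: {cetrag=4501/6532, grecu=1962-11-27, tarub=150}


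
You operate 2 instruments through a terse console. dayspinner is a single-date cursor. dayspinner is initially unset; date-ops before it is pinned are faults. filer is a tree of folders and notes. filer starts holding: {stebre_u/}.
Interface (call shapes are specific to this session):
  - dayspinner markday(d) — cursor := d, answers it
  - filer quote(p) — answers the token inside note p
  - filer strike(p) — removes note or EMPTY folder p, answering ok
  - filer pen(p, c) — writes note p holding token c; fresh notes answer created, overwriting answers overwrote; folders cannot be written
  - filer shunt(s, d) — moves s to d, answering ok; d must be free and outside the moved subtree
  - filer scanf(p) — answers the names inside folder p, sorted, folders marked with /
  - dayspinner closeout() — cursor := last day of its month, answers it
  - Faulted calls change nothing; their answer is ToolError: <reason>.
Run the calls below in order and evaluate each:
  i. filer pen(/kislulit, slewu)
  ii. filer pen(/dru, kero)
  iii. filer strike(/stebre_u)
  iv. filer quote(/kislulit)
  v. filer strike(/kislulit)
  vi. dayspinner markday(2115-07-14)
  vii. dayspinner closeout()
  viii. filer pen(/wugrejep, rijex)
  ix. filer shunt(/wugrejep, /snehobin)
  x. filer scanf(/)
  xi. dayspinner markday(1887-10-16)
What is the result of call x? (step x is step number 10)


CALL filer pen[p→/kislulit; c→slewu]
RET  created
CALL filer pen[p→/dru; c→kero]
RET  created
CALL filer strike[p→/stebre_u]
RET  ok
CALL filer quote[p→/kislulit]
RET  slewu
CALL filer strike[p→/kislulit]
RET  ok
CALL dayspinner markday[d→2115-07-14]
RET  2115-07-14
CALL dayspinner closeout[]
RET  2115-07-31
CALL filer pen[p→/wugrejep; c→rijex]
RET  created
CALL filer shunt[s→/wugrejep; d→/snehobin]
RET  ok
CALL filer scanf[p→/]
RET  [dru, snehobin]
CALL dayspinner markday[d→1887-10-16]
RET  1887-10-16

Answer: [dru, snehobin]


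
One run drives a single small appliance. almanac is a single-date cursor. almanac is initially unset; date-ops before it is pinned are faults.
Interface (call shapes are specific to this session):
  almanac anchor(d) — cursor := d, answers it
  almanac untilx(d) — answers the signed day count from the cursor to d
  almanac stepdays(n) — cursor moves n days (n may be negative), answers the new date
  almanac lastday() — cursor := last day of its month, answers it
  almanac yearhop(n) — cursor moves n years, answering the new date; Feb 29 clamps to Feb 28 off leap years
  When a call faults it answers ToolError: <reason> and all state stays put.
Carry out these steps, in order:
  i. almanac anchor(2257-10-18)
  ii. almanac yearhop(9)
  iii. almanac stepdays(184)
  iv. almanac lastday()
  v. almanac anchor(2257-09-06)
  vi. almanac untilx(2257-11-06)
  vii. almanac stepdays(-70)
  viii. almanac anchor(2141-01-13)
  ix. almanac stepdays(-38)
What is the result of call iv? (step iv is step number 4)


Answer: 2267-04-30

Derivation:
Act: almanac anchor[d=2257-10-18]
Obs: 2257-10-18
Act: almanac yearhop[n=9]
Obs: 2266-10-18
Act: almanac stepdays[n=184]
Obs: 2267-04-20
Act: almanac lastday[]
Obs: 2267-04-30
Act: almanac anchor[d=2257-09-06]
Obs: 2257-09-06
Act: almanac untilx[d=2257-11-06]
Obs: 61
Act: almanac stepdays[n=-70]
Obs: 2257-06-28
Act: almanac anchor[d=2141-01-13]
Obs: 2141-01-13
Act: almanac stepdays[n=-38]
Obs: 2140-12-06


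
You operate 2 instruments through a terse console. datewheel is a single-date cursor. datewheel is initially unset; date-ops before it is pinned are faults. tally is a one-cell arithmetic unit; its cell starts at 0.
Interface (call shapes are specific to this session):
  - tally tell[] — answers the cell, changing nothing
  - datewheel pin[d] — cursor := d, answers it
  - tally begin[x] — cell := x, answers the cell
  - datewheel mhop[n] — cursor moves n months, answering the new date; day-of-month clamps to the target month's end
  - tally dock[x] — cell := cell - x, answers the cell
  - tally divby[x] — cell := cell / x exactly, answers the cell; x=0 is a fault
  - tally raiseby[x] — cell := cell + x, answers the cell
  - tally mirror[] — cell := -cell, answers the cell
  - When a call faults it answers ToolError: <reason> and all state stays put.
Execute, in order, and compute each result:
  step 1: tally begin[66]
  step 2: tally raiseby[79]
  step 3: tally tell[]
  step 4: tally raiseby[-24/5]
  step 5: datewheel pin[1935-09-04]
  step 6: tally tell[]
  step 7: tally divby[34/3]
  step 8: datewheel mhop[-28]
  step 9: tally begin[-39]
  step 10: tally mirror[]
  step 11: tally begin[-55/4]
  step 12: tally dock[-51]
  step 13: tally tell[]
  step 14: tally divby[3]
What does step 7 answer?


! 1. tally begin(66) => 66
! 2. tally raiseby(79) => 145
! 3. tally tell() => 145
! 4. tally raiseby(-24/5) => 701/5
! 5. datewheel pin(1935-09-04) => 1935-09-04
! 6. tally tell() => 701/5
! 7. tally divby(34/3) => 2103/170
! 8. datewheel mhop(-28) => 1933-05-04
! 9. tally begin(-39) => -39
! 10. tally mirror() => 39
! 11. tally begin(-55/4) => -55/4
! 12. tally dock(-51) => 149/4
! 13. tally tell() => 149/4
! 14. tally divby(3) => 149/12

Answer: 2103/170


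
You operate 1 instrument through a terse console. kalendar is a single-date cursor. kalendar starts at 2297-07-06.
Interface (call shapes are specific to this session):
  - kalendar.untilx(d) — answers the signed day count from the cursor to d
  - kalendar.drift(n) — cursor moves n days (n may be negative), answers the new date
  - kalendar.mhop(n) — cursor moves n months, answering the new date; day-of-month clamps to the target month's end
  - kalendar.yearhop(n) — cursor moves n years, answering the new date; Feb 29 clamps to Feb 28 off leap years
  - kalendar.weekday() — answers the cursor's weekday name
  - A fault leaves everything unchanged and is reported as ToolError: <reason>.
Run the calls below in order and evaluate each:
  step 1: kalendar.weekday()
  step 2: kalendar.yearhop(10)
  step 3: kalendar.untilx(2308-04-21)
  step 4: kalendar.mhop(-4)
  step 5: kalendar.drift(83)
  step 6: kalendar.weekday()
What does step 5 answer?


Answer: 2307-05-28

Derivation:
-- 1. kalendar.weekday() ~> Tuesday
-- 2. kalendar.yearhop(n=10) ~> 2307-07-06
-- 3. kalendar.untilx(d=2308-04-21) ~> 290
-- 4. kalendar.mhop(n=-4) ~> 2307-03-06
-- 5. kalendar.drift(n=83) ~> 2307-05-28
-- 6. kalendar.weekday() ~> Tuesday


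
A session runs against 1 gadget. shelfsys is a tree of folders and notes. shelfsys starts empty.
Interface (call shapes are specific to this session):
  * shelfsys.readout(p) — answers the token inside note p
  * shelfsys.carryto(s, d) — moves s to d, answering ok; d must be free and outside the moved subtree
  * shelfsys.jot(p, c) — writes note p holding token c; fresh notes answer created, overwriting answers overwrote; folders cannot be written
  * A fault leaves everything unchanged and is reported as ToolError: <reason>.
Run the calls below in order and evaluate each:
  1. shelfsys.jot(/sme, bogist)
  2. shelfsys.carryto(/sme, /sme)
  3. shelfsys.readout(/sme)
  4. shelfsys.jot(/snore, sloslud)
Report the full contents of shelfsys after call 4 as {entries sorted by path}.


-- 1. jot(p=/sme, c=bogist) -> created
-- 2. carryto(s=/sme, d=/sme) -> ToolError: exists
-- 3. readout(p=/sme) -> bogist
-- 4. jot(p=/snore, c=sloslud) -> created

Answer: {sme=bogist, snore=sloslud}


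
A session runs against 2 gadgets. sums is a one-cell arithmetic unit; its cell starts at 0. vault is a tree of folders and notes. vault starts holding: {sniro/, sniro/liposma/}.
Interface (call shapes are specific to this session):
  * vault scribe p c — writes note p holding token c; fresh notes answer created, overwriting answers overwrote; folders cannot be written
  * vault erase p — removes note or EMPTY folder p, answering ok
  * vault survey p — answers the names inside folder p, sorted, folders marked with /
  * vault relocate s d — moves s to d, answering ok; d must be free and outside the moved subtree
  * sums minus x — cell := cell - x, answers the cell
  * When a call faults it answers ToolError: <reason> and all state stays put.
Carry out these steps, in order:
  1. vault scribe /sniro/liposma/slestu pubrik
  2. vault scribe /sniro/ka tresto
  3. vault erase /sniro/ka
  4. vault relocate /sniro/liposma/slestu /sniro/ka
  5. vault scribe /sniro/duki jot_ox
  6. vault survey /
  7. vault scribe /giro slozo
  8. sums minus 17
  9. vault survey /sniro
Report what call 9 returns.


% vault scribe(p→/sniro/liposma/slestu, c→pubrik) == created
% vault scribe(p→/sniro/ka, c→tresto) == created
% vault erase(p→/sniro/ka) == ok
% vault relocate(s→/sniro/liposma/slestu, d→/sniro/ka) == ok
% vault scribe(p→/sniro/duki, c→jot_ox) == created
% vault survey(p→/) == [sniro/]
% vault scribe(p→/giro, c→slozo) == created
% sums minus(x→17) == -17
% vault survey(p→/sniro) == [duki, ka, liposma/]

Answer: [duki, ka, liposma/]


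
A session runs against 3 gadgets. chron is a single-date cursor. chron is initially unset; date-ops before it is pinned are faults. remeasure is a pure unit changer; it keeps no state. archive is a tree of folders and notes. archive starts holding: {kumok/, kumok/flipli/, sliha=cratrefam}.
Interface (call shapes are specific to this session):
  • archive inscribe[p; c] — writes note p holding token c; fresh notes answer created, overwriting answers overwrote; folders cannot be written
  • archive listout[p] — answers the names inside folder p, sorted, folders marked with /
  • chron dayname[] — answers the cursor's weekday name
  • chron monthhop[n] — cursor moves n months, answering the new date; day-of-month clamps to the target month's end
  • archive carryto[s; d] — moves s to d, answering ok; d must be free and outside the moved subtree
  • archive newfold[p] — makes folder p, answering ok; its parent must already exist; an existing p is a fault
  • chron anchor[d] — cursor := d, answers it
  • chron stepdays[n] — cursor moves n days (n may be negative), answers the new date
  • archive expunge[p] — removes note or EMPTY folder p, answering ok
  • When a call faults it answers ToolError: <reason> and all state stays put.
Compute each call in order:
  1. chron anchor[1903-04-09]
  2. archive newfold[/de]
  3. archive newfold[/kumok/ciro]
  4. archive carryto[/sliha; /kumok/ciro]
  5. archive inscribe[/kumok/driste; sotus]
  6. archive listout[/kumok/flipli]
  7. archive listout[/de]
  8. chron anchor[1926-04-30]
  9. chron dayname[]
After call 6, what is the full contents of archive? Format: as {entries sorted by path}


Answer: {de/, kumok/, kumok/ciro/, kumok/driste=sotus, kumok/flipli/, sliha=cratrefam}

Derivation:
-> chron anchor(d: 1903-04-09)
<- 1903-04-09
-> archive newfold(p: /de)
<- ok
-> archive newfold(p: /kumok/ciro)
<- ok
-> archive carryto(s: /sliha, d: /kumok/ciro)
<- ToolError: exists
-> archive inscribe(p: /kumok/driste, c: sotus)
<- created
-> archive listout(p: /kumok/flipli)
<- []
-> archive listout(p: /de)
<- []
-> chron anchor(d: 1926-04-30)
<- 1926-04-30
-> chron dayname()
<- Friday


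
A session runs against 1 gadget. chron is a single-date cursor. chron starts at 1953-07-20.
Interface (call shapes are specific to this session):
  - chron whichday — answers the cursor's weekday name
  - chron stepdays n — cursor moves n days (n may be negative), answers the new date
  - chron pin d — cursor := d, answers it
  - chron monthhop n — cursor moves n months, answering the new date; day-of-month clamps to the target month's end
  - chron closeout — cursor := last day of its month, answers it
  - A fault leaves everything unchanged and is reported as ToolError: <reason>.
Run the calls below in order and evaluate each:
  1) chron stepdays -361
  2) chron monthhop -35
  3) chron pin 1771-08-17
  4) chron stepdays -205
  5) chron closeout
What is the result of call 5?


==> chron stepdays(n: -361)
<== 1952-07-24
==> chron monthhop(n: -35)
<== 1949-08-24
==> chron pin(d: 1771-08-17)
<== 1771-08-17
==> chron stepdays(n: -205)
<== 1771-01-24
==> chron closeout()
<== 1771-01-31

Answer: 1771-01-31


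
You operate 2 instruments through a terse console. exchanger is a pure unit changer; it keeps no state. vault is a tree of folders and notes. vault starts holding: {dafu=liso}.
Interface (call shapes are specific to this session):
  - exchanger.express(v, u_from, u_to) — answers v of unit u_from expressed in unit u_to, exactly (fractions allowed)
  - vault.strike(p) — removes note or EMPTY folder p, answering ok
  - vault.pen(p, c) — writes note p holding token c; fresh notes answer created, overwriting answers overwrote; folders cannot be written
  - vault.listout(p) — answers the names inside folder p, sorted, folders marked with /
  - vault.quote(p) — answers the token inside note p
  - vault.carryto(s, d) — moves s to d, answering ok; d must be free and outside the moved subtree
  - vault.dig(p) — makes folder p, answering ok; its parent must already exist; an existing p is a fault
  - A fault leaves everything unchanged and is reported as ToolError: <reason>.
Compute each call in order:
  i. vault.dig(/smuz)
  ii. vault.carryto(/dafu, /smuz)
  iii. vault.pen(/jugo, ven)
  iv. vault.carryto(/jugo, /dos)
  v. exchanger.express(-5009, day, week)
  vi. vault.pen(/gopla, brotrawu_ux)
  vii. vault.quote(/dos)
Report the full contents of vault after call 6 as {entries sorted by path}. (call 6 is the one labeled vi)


Answer: {dafu=liso, dos=ven, gopla=brotrawu_ux, smuz/}

Derivation:
# 1. dig(p='/smuz') => ok
# 2. carryto(s='/dafu', d='/smuz') => ToolError: exists
# 3. pen(p='/jugo', c='ven') => created
# 4. carryto(s='/jugo', d='/dos') => ok
# 5. express(v='-5009', u_from='day', u_to='week') => -5009/7
# 6. pen(p='/gopla', c='brotrawu_ux') => created
# 7. quote(p='/dos') => ven


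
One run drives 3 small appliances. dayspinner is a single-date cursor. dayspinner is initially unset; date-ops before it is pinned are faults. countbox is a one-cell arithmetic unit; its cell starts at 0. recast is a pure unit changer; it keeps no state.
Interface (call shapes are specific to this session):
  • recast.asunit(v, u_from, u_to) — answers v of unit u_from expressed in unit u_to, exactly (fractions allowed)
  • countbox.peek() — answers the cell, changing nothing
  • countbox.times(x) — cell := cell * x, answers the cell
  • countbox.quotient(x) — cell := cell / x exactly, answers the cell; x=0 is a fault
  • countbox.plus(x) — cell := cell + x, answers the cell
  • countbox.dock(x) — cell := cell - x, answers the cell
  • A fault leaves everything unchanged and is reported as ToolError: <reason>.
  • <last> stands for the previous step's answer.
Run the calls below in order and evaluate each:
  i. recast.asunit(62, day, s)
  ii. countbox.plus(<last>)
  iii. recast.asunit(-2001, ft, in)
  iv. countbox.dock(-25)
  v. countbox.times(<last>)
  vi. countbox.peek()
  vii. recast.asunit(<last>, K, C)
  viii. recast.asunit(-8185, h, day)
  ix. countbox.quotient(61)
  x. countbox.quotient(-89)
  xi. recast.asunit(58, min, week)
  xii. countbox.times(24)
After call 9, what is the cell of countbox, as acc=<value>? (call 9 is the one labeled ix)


Answer: acc=28695574080625/61

Derivation:
==> recast.asunit(v='62', u_from='day', u_to='s')
<== 5356800
==> countbox.plus(x='<last>')
<== 5356800
==> recast.asunit(v='-2001', u_from='ft', u_to='in')
<== -24012
==> countbox.dock(x='-25')
<== 5356825
==> countbox.times(x='<last>')
<== 28695574080625
==> countbox.peek()
<== 28695574080625
==> recast.asunit(v='<last>', u_from='K', u_to='C')
<== 573911481607037/20
==> recast.asunit(v='-8185', u_from='h', u_to='day')
<== -8185/24
==> countbox.quotient(x='61')
<== 28695574080625/61
==> countbox.quotient(x='-89')
<== -28695574080625/5429
==> recast.asunit(v='58', u_from='min', u_to='week')
<== 29/5040
==> countbox.times(x='24')
<== -688693777935000/5429


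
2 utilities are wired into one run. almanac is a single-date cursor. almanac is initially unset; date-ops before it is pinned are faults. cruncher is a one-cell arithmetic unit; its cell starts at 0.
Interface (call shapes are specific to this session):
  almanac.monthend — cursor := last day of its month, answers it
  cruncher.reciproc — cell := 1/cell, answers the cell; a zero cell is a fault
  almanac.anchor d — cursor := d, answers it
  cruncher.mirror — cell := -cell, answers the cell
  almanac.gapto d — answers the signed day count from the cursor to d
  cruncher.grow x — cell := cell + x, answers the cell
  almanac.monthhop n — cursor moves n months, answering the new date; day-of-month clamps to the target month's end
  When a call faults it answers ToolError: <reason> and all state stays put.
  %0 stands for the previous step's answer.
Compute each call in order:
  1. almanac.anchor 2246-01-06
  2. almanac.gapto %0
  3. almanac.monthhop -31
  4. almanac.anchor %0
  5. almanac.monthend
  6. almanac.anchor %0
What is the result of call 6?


Answer: 2243-06-30

Derivation:
I call anchor(d: 2246-01-06), giving 2246-01-06.
I invoke gapto(d: %0), → 0.
Now I run monthhop(n: -31), yielding 2243-06-06.
I use anchor(d: %0), yielding 2243-06-06.
I run monthend(), → 2243-06-30.
Calling anchor(d: %0), giving 2243-06-30.


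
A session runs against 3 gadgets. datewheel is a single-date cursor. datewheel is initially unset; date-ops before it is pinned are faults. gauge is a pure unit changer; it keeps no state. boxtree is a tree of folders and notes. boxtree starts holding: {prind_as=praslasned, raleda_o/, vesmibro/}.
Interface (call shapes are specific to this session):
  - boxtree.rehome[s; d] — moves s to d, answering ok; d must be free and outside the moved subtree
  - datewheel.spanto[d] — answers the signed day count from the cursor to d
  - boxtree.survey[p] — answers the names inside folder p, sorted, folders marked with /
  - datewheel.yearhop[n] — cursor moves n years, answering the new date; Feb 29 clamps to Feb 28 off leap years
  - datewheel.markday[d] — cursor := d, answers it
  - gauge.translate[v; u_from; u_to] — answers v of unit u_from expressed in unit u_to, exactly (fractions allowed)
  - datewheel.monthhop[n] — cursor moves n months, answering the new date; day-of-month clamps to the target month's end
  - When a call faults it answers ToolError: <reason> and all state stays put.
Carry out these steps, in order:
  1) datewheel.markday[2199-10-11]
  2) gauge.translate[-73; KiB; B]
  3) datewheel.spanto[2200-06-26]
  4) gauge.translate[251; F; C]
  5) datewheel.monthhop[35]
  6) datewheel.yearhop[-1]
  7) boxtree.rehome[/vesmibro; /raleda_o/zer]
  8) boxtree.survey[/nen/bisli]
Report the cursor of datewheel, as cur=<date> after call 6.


==> markday(2199-10-11)
<== 2199-10-11
==> translate(-73, KiB, B)
<== -74752
==> spanto(2200-06-26)
<== 258
==> translate(251, F, C)
<== 365/3
==> monthhop(35)
<== 2202-09-11
==> yearhop(-1)
<== 2201-09-11
==> rehome(/vesmibro, /raleda_o/zer)
<== ok
==> survey(/nen/bisli)
<== ToolError: not found

Answer: cur=2201-09-11


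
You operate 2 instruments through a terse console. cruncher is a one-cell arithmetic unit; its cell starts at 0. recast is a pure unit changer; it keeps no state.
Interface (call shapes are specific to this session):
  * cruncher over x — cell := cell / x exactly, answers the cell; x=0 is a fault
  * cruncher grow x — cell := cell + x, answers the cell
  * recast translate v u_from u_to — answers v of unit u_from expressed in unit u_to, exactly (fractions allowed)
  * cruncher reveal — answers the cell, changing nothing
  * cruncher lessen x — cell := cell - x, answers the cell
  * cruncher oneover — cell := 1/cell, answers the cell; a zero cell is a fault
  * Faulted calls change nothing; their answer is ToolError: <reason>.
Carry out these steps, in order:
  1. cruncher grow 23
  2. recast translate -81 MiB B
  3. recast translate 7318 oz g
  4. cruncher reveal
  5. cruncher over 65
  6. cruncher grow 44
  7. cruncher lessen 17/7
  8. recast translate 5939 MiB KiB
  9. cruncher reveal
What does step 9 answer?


Act: cruncher grow[x='23']
Obs: 23
Act: recast translate[v='-81'; u_from='MiB'; u_to='B']
Obs: -84934656
Act: recast translate[v='7318'; u_from='oz'; u_to='g']
Obs: 165969448183/800000
Act: cruncher reveal[]
Obs: 23
Act: cruncher over[x='65']
Obs: 23/65
Act: cruncher grow[x='44']
Obs: 2883/65
Act: cruncher lessen[x='17/7']
Obs: 19076/455
Act: recast translate[v='5939'; u_from='MiB'; u_to='KiB']
Obs: 6081536
Act: cruncher reveal[]
Obs: 19076/455

Answer: 19076/455


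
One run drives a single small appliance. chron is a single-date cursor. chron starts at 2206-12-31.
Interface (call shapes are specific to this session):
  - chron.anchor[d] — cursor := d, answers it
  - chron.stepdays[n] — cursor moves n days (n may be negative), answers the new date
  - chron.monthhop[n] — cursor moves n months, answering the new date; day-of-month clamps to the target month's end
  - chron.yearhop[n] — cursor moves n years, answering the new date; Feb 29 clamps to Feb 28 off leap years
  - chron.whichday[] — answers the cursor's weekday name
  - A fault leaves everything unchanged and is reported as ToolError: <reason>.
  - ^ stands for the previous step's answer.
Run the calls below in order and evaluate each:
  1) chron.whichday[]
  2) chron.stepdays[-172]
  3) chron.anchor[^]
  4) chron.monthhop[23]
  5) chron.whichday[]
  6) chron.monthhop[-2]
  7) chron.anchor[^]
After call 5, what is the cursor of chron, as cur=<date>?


Answer: cur=2208-06-12

Derivation:
Act: chron.whichday[]
Obs: Wednesday
Act: chron.stepdays[n=-172]
Obs: 2206-07-12
Act: chron.anchor[d=^]
Obs: 2206-07-12
Act: chron.monthhop[n=23]
Obs: 2208-06-12
Act: chron.whichday[]
Obs: Sunday
Act: chron.monthhop[n=-2]
Obs: 2208-04-12
Act: chron.anchor[d=^]
Obs: 2208-04-12


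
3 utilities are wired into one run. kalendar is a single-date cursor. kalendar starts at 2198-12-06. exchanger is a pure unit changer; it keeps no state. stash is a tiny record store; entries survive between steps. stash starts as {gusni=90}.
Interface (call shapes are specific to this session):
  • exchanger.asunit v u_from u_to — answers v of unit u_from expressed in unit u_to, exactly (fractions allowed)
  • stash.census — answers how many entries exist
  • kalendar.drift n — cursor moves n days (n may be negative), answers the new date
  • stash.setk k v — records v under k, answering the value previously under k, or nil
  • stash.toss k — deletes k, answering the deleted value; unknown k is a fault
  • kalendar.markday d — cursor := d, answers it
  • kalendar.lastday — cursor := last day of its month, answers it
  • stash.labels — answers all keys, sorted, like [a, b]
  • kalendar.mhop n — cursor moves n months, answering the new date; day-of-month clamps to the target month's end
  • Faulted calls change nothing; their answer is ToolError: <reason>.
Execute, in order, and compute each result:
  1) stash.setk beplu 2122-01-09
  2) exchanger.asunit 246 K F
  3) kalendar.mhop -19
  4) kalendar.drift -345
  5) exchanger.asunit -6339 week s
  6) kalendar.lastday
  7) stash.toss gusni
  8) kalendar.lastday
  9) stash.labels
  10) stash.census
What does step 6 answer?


Calling setk passing k: beplu, v: 2122-01-09, → nil.
I run asunit passing v: 246, u_from: K, u_to: F, — result: -1687/100.
I try mhop passing n: -19, and see 2197-05-06.
I use drift passing n: -345, yielding 2196-05-26.
Then asunit passing v: -6339, u_from: week, u_to: s, which returns -3833827200.
I call lastday, — result: 2196-05-31.
Invoking toss passing k: gusni, yielding 90.
Invoking lastday, yielding 2196-05-31.
I call labels(), and see [beplu].
I try census, and get 1.

Answer: 2196-05-31


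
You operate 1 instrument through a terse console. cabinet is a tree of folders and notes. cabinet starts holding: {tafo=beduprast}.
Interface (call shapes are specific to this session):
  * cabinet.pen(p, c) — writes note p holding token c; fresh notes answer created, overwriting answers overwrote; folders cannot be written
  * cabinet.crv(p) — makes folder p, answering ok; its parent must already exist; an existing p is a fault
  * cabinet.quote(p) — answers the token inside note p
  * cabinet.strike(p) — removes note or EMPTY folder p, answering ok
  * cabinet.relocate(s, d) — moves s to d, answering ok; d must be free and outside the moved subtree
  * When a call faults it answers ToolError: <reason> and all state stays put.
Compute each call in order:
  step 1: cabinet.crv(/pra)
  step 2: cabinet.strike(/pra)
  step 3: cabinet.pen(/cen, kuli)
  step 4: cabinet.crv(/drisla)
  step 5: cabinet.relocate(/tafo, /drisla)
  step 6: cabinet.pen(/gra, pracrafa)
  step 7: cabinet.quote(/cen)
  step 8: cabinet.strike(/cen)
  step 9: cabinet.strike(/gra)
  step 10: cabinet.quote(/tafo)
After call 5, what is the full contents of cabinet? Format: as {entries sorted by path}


Answer: {cen=kuli, drisla/, tafo=beduprast}

Derivation:
% cabinet.crv /pra
= ok
% cabinet.strike /pra
= ok
% cabinet.pen /cen kuli
= created
% cabinet.crv /drisla
= ok
% cabinet.relocate /tafo /drisla
= ToolError: exists
% cabinet.pen /gra pracrafa
= created
% cabinet.quote /cen
= kuli
% cabinet.strike /cen
= ok
% cabinet.strike /gra
= ok
% cabinet.quote /tafo
= beduprast


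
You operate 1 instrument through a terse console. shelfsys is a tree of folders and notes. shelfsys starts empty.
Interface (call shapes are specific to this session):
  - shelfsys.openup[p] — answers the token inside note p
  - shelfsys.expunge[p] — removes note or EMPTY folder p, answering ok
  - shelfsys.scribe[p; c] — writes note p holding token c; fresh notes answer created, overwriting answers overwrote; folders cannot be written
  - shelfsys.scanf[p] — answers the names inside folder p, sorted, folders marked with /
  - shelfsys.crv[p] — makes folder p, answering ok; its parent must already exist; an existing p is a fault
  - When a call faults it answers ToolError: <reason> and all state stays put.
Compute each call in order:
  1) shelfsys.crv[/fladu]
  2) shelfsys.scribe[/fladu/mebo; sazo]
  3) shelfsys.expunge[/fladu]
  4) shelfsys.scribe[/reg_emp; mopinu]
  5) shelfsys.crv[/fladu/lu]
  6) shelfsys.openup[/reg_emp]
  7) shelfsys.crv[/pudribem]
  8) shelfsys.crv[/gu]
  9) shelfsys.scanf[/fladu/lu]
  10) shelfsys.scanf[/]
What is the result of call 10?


Answer: [fladu/, gu/, pudribem/, reg_emp]

Derivation:
~$ shelfsys.crv p→/fladu
  ok
~$ shelfsys.scribe p→/fladu/mebo c→sazo
  created
~$ shelfsys.expunge p→/fladu
  ToolError: not empty
~$ shelfsys.scribe p→/reg_emp c→mopinu
  created
~$ shelfsys.crv p→/fladu/lu
  ok
~$ shelfsys.openup p→/reg_emp
  mopinu
~$ shelfsys.crv p→/pudribem
  ok
~$ shelfsys.crv p→/gu
  ok
~$ shelfsys.scanf p→/fladu/lu
  []
~$ shelfsys.scanf p→/
  [fladu/, gu/, pudribem/, reg_emp]


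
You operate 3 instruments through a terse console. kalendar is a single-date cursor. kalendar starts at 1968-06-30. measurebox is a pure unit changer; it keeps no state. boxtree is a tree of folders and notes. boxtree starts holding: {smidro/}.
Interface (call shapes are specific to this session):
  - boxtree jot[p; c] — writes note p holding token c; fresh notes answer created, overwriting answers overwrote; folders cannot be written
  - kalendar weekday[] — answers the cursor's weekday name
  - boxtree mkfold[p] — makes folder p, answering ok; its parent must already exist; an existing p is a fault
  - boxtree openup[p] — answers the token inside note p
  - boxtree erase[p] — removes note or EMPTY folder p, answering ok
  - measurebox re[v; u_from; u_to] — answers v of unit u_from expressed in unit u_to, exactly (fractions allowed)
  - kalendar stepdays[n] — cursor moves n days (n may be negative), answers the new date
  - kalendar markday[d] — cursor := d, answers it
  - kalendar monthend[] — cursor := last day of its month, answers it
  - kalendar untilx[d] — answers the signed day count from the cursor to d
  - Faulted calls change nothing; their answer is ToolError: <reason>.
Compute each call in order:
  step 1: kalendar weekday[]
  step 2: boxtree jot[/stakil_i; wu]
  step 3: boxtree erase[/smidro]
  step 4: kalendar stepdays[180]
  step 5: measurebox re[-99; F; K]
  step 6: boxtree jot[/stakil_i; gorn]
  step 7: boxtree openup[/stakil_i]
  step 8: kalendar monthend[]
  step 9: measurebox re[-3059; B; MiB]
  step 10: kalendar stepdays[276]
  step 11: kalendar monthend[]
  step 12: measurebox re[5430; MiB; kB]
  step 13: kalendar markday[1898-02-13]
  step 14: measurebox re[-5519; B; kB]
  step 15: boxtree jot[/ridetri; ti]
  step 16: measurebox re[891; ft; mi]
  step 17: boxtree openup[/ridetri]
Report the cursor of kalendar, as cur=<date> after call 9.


~$ kalendar weekday
= Sunday
~$ boxtree jot p→/stakil_i c→wu
= created
~$ boxtree erase p→/smidro
= ok
~$ kalendar stepdays n→180
= 1968-12-27
~$ measurebox re v→-99 u_from→F u_to→K
= 36067/180
~$ boxtree jot p→/stakil_i c→gorn
= overwrote
~$ boxtree openup p→/stakil_i
= gorn
~$ kalendar monthend
= 1968-12-31
~$ measurebox re v→-3059 u_from→B u_to→MiB
= -3059/1048576
~$ kalendar stepdays n→276
= 1969-10-03
~$ kalendar monthend
= 1969-10-31
~$ measurebox re v→5430 u_from→MiB u_to→kB
= 142344192/25
~$ kalendar markday d→1898-02-13
= 1898-02-13
~$ measurebox re v→-5519 u_from→B u_to→kB
= -5519/1000
~$ boxtree jot p→/ridetri c→ti
= created
~$ measurebox re v→891 u_from→ft u_to→mi
= 27/160
~$ boxtree openup p→/ridetri
= ti

Answer: cur=1968-12-31


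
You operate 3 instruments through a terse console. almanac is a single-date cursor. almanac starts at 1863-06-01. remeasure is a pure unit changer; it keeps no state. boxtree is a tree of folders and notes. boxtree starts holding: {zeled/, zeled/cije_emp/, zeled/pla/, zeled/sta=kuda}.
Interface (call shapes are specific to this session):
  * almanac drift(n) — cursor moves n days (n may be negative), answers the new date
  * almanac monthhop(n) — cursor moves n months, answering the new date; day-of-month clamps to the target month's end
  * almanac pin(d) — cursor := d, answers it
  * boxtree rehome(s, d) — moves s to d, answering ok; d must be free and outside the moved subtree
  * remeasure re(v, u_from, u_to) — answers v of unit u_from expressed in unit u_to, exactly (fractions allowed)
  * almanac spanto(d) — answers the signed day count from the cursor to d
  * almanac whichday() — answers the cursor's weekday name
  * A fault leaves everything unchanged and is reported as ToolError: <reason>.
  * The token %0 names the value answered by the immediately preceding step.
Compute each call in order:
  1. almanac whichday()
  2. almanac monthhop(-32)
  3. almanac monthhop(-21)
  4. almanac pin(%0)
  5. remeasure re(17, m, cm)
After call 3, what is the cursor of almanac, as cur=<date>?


Answer: cur=1859-01-01

Derivation:
# almanac whichday() ~> Monday
# almanac monthhop(-32) ~> 1860-10-01
# almanac monthhop(-21) ~> 1859-01-01
# almanac pin(%0) ~> 1859-01-01
# remeasure re(17, m, cm) ~> 1700
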